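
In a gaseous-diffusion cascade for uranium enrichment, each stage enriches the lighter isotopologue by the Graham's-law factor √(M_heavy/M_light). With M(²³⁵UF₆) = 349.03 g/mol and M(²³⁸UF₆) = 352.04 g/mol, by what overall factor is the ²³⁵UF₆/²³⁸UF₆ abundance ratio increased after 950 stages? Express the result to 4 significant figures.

The single-stage factor is √(M_heavy/M_light), so 950 stages give [√(352.04/349.03)]^950 = (352.04/349.03)^(950/2).
= 1.00862^475 = 59.07.

59.07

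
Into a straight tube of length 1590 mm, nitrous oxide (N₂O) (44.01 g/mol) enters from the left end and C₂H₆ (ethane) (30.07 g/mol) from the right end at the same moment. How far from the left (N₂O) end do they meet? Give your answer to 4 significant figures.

719.5 mm

Distances travelled in equal time are proportional to diffusion rates, so d_N₂O/d_C₂H₆ = √(M_C₂H₆/M_N₂O) = √(30.07/44.01) = 0.8266.
With d_N₂O + d_C₂H₆ = 1590 mm, d_C₂H₆ = 1590/(1 + 0.8266) = 870.5 mm.
d_N₂O = 1590 − 870.5 = 719.5 mm.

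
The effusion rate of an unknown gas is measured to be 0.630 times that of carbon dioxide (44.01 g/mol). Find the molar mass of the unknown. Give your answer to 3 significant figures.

111 g/mol

By Graham's law, rate_X/rate_CO₂ = √(M_CO₂/M_X).
0.630 = √(44.01/M_X)
M_X = 44.01 / 0.630² = 44.01 / 0.3969 = 111 g/mol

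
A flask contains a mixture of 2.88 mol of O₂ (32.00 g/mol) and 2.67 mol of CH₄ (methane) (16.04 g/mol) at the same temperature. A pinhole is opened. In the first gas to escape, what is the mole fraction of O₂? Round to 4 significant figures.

0.4330

Rate_i ∝ x_i/√M_i (Graham's law weighted by mole fraction), so the effusate composition follows n_i/√M_i.
x_O₂(eff) = (n_O₂/√M_O₂) / (n_O₂/√M_O₂ + n_CH₄/√M_CH₄)
= (2.88/√32.00) / (2.88/√32.00 + 2.67/√16.04) = 0.5091/(0.5091 + 0.6667) = 0.4330.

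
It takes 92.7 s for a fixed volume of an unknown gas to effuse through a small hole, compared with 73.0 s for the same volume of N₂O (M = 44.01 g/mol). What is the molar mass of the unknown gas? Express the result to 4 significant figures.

From Graham's law, t_X/t_N₂O = √(M_X/M_N₂O).
92.7/73.0 = 1.270 = √(M_X/44.01)
M_X = 44.01 × 1.270² = 44.01 × 1.613 = 70.97 g/mol

70.97 g/mol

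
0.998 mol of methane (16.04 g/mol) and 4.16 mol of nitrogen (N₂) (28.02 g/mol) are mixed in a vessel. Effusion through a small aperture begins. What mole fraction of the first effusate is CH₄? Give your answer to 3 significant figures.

Rate_i ∝ x_i/√M_i (Graham's law weighted by mole fraction), so the effusate composition follows n_i/√M_i.
x_CH₄(eff) = (n_CH₄/√M_CH₄) / (n_CH₄/√M_CH₄ + n_N₂/√M_N₂)
= (0.998/√16.04) / (0.998/√16.04 + 4.16/√28.02) = 0.2492/(0.2492 + 0.7859) = 0.241.

0.241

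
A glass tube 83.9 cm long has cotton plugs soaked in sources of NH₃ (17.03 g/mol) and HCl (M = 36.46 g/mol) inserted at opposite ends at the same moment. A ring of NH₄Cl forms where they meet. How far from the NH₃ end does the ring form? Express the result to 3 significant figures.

49.8 cm

Distances travelled in equal time are proportional to diffusion rates, so d_NH₃/d_HCl = √(M_HCl/M_NH₃) = √(36.46/17.03) = 1.463.
With d_NH₃ + d_HCl = 83.9 cm, d_HCl = 83.9/(1 + 1.463) = 34.06 cm.
d_NH₃ = 83.9 − 34.06 = 49.8 cm.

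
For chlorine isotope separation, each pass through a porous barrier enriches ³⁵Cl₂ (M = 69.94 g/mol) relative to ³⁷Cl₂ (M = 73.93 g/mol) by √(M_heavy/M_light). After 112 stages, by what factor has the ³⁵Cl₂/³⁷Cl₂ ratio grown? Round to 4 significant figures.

22.35

The single-stage factor is √(M_heavy/M_light), so 112 stages give [√(73.93/69.94)]^112 = (73.93/69.94)^(112/2).
= 1.05705^56 = 22.35.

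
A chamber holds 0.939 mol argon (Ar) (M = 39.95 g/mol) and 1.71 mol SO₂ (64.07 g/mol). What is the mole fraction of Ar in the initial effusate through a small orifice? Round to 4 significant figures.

0.4102

Effusion rate of each component ∝ n_i/√M_i (partial pressure × 1/√M).
x_Ar(eff) = (n_Ar/√M_Ar) / (n_Ar/√M_Ar + n_SO₂/√M_SO₂)
= (0.939/√39.95) / (0.939/√39.95 + 1.71/√64.07) = 0.1486/(0.1486 + 0.2136) = 0.4102.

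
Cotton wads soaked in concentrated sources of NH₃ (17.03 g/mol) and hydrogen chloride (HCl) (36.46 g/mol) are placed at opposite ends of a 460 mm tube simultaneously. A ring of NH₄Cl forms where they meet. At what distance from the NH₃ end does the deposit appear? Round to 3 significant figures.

The fronts meet when d_NH₃ + d_HCl = L with d_NH₃/d_HCl = √(M_HCl/M_NH₃) (Graham's law). Here √(M_HCl/M_NH₃) = √(36.46/17.03) = 1.463.
With d_NH₃ + d_HCl = 460 mm, d_HCl = 460/(1 + 1.463) = 186.7 mm.
d_NH₃ = 460 − 186.7 = 273 mm.

273 mm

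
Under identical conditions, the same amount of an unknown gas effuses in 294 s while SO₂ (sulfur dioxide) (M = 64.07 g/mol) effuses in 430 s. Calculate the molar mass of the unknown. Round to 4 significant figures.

29.95 g/mol

Graham's law gives t_X/t_SO₂ = √(M_X/M_SO₂).
294/430 = 0.6837 = √(M_X/64.07)
M_X = 64.07 × 0.6837² = 64.07 × 0.4675 = 29.95 g/mol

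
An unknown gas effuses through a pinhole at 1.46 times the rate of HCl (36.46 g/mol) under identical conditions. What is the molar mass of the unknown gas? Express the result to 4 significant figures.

17.10 g/mol

Graham's law gives rate_X/rate_HCl = √(M_HCl/M_X).
1.46 = √(36.46/M_X)
M_X = 36.46 / 1.46² = 36.46 / 2.132 = 17.10 g/mol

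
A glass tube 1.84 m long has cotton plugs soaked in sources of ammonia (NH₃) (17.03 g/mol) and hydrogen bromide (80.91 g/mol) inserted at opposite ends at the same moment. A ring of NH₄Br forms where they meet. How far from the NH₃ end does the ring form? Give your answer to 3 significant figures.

Graham's law gives d_NH₃/d_HBr = rate_NH₃/rate_HBr = √(M_HBr/M_NH₃) = √(80.91/17.03) = 2.180.
With d_NH₃ + d_HBr = 1.84 m, d_HBr = 1.84/(1 + 2.180) = 0.5787 m.
d_NH₃ = 1.84 − 0.5787 = 1.26 m.

1.26 m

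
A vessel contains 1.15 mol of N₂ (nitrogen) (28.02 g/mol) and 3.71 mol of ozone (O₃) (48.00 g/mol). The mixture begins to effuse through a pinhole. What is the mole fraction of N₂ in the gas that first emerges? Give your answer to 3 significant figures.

The effusion rate of species i is ∝ p_i/√M_i ∝ n_i/√M_i.
x_N₂(eff) = (n_N₂/√M_N₂) / (n_N₂/√M_N₂ + n_O₃/√M_O₃)
= (1.15/√28.02) / (1.15/√28.02 + 3.71/√48.00) = 0.2173/(0.2173 + 0.5355) = 0.289.

0.289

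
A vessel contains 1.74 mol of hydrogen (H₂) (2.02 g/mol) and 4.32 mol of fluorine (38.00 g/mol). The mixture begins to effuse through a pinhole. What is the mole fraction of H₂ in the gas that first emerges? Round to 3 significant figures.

0.636

Effusion rate of each component ∝ n_i/√M_i (partial pressure × 1/√M).
So x_H₂ in the escaping gas = (n_H₂/√M_H₂) / Σ(n_i/√M_i)
= (1.74/√2.02) / (1.74/√2.02 + 4.32/√38.00) = 1.224/(1.224 + 0.7008) = 0.636.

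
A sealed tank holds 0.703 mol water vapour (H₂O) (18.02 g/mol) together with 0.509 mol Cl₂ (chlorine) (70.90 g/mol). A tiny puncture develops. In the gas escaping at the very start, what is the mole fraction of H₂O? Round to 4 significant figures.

0.7326

Each component's effusion rate ∝ (its partial pressure)·(1/√M) ∝ n_i/√M_i.
Mole fraction of H₂O in the effusate = (n_H₂O/√M_H₂O) / (n_H₂O/√M_H₂O + n_Cl₂/√M_Cl₂)
= (0.703/√18.02) / (0.703/√18.02 + 0.509/√70.90) = 0.1656/(0.1656 + 0.06045) = 0.7326.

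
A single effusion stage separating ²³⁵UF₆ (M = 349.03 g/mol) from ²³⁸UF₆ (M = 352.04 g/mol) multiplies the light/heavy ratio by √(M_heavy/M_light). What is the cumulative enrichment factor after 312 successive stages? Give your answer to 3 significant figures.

3.82

The single-stage factor is √(M_heavy/M_light), so 312 stages give [√(352.04/349.03)]^312 = (352.04/349.03)^(312/2).
= 1.00862^156 = 3.82.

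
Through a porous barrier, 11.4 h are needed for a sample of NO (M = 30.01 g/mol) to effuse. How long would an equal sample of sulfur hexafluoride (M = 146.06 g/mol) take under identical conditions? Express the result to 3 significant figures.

25.1 h

Since effusion rate ∝ 1/√M, t_SF₆/t_NO = √(M_SF₆/M_NO) = √(146.06/30.01) = √4.867 = 2.206.
So the time for SF₆ is 11.4 × 2.206 = 25.1 h.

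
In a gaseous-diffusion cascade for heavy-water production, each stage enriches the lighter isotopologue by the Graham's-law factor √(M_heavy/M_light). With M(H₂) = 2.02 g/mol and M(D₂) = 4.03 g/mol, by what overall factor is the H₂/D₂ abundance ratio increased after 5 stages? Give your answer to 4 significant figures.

5.622

Overall factor = α^5 with α = √(4.03/2.02), i.e. (4.03/2.02)^(5/2).
= 1.99505^(5/2) = 5.622.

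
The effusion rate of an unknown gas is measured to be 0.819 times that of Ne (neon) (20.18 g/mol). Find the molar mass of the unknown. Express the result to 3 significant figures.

Since effusion rate ∝ 1/√M, rate_X/rate_Ne = √(M_Ne/M_X).
0.819 = √(20.18/M_X)
M_X = 20.18 / 0.819² = 20.18 / 0.6708 = 30.1 g/mol

30.1 g/mol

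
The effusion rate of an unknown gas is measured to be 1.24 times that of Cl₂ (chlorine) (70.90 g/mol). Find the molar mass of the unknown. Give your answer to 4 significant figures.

46.11 g/mol

Using Graham's law: rate_X/rate_Cl₂ = √(M_Cl₂/M_X).
1.24 = √(70.90/M_X)
M_X = 70.90 / 1.24² = 70.90 / 1.538 = 46.11 g/mol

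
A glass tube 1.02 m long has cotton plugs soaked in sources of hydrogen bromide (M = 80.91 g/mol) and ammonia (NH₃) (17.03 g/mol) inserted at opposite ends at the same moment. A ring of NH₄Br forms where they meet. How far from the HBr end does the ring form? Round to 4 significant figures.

The fronts meet when d_HBr + d_NH₃ = L with d_HBr/d_NH₃ = √(M_NH₃/M_HBr) (Graham's law). Here √(M_NH₃/M_HBr) = √(17.03/80.91) = 0.4588.
With d_HBr + d_NH₃ = 1.02 m, d_NH₃ = 1.02/(1 + 0.4588) = 0.6992 m.
d_HBr = 1.02 − 0.6992 = 0.3208 m.

0.3208 m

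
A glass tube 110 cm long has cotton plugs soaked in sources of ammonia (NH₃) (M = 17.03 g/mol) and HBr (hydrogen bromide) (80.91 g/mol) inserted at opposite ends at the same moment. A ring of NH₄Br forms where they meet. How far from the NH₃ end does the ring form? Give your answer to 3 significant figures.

The fronts meet when d_NH₃ + d_HBr = L with d_NH₃/d_HBr = √(M_HBr/M_NH₃) (Graham's law). Here √(M_HBr/M_NH₃) = √(80.91/17.03) = 2.180.
With d_NH₃ + d_HBr = 110 cm, d_HBr = 110/(1 + 2.180) = 34.59 cm.
d_NH₃ = 110 − 34.59 = 75.4 cm.

75.4 cm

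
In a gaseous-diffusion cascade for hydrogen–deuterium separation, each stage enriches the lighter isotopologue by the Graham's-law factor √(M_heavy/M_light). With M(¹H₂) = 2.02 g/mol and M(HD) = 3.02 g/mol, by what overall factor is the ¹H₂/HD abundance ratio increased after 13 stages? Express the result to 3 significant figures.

Each stage multiplies the ratio by α = √(3.02/2.02), so after 13 stages the overall factor is α^13 = (3.02/2.02)^(13/2).
= 1.49505^(13/2) = 13.7.

13.7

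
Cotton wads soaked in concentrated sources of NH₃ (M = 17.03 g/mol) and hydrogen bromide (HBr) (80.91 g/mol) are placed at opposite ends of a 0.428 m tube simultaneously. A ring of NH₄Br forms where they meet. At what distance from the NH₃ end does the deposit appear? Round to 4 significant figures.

0.2934 m

In equal time, each gas travels a distance ∝ its rate ∝ 1/√M, so d_NH₃/d_HBr = √(M_HBr/M_NH₃) = √(80.91/17.03) = 2.180.
With d_NH₃ + d_HBr = 0.428 m, d_HBr = 0.428/(1 + 2.180) = 0.1346 m.
d_NH₃ = 0.428 − 0.1346 = 0.2934 m.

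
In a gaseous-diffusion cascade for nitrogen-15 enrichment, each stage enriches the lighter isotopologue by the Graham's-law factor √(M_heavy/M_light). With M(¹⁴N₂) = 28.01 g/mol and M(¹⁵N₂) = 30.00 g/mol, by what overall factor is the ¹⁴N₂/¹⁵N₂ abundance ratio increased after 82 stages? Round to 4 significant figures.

16.68

After 82 stages the ratio has grown by (√(30.00/28.01))^82 = (30.00/28.01)^(82/2).
= 1.07105^41 = 16.68.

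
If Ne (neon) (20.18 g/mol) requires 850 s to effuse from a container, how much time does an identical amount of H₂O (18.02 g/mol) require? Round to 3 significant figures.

803 s

From Graham's law, t_H₂O/t_Ne = √(M_H₂O/M_Ne) = √(18.02/20.18) = √0.8930 = 0.9450.
So the time for H₂O is 850 × 0.9450 = 803 s.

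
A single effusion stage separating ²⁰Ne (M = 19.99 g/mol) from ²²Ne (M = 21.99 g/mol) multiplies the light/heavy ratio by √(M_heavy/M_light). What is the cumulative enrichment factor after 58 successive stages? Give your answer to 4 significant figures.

15.88

Each stage multiplies the ratio by α = √(21.99/19.99), so after 58 stages the overall factor is α^58 = (21.99/19.99)^(58/2).
= 1.10005^29 = 15.88.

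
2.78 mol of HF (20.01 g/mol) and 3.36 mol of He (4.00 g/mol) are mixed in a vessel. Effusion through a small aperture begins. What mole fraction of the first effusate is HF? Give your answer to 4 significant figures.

0.2700

The effusion rate of species i is ∝ p_i/√M_i ∝ n_i/√M_i.
x_HF(eff) = (n_HF/√M_HF) / (n_HF/√M_HF + n_He/√M_He)
= (2.78/√20.01) / (2.78/√20.01 + 3.36/√4.00) = 0.6215/(0.6215 + 1.680) = 0.2700.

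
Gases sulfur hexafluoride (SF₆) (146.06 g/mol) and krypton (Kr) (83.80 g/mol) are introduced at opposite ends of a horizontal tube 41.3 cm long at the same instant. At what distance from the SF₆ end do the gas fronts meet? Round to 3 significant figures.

In equal time, each gas travels a distance ∝ its rate ∝ 1/√M, so d_SF₆/d_Kr = √(M_Kr/M_SF₆) = √(83.80/146.06) = 0.7575.
With d_SF₆ + d_Kr = 41.3 cm, d_Kr = 41.3/(1 + 0.7575) = 23.50 cm.
d_SF₆ = 41.3 − 23.50 = 17.8 cm.

17.8 cm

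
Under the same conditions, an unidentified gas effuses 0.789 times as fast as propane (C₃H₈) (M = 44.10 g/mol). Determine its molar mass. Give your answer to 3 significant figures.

70.8 g/mol

From Graham's law, rate_X/rate_C₃H₈ = √(M_C₃H₈/M_X).
0.789 = √(44.10/M_X)
M_X = 44.10 / 0.789² = 44.10 / 0.6225 = 70.8 g/mol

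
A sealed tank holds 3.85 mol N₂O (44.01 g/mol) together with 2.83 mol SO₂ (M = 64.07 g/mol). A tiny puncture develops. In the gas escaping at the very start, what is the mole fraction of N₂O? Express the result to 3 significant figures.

0.621

Effusion rate of each component ∝ n_i/√M_i (partial pressure × 1/√M).
x_N₂O(eff) = (n_N₂O/√M_N₂O) / (n_N₂O/√M_N₂O + n_SO₂/√M_SO₂)
= (3.85/√44.01) / (3.85/√44.01 + 2.83/√64.07) = 0.5803/(0.5803 + 0.3536) = 0.621.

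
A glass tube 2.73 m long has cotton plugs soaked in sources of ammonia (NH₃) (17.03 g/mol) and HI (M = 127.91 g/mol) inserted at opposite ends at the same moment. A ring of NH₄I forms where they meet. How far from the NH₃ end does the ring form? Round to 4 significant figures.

Graham's law gives d_NH₃/d_HI = rate_NH₃/rate_HI = √(M_HI/M_NH₃) = √(127.91/17.03) = 2.741.
With d_NH₃ + d_HI = 2.73 m, d_HI = 2.73/(1 + 2.741) = 0.7298 m.
d_NH₃ = 2.73 − 0.7298 = 2.000 m.

2.000 m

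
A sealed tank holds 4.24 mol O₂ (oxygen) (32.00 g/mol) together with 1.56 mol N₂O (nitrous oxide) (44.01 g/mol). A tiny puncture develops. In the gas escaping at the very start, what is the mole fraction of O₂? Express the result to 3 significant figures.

Effusion rate of each component ∝ n_i/√M_i (partial pressure × 1/√M).
So x_O₂ in the escaping gas = (n_O₂/√M_O₂) / Σ(n_i/√M_i)
= (4.24/√32.00) / (4.24/√32.00 + 1.56/√44.01) = 0.7495/(0.7495 + 0.2352) = 0.761.

0.761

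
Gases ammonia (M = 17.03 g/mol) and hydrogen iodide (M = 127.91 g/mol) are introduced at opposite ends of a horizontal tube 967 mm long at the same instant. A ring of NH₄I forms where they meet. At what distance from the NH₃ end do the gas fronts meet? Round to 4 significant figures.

708.5 mm

Distances travelled in equal time are proportional to diffusion rates, so d_NH₃/d_HI = √(M_HI/M_NH₃) = √(127.91/17.03) = 2.741.
With d_NH₃ + d_HI = 967 mm, d_HI = 967/(1 + 2.741) = 258.5 mm.
d_NH₃ = 967 − 258.5 = 708.5 mm.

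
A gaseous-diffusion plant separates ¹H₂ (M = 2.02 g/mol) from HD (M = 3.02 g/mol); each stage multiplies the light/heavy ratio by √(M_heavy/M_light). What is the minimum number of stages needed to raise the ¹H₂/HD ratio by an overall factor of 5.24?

9

Per stage α = (3.02/2.02)^(1/2) = 1.49505^0.5, giving ln α = 0.2011.
Need α^N ≥ 5.24 ⇒ N ≥ ln(5.24) / ln α = 1.656 / 0.2011 = 8.24.
Rounding up, N = 9 stages.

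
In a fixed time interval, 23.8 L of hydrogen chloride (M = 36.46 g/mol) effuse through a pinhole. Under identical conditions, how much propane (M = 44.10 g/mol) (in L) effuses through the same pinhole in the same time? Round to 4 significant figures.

Since effusion rate ∝ 1/√M, rate_C₃H₈/rate_HCl = √(M_HCl/M_C₃H₈) = √(36.46/44.10) = √0.8268 = 0.9093.
So the volume for C₃H₈ is 23.8 × 0.9093 = 21.64 L.

21.64 L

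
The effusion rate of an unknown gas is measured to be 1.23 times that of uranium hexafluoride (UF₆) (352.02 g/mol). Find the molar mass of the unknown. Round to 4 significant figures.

Using Graham's law: rate_X/rate_UF₆ = √(M_UF₆/M_X).
1.23 = √(352.02/M_X)
M_X = 352.02 / 1.23² = 352.02 / 1.513 = 232.7 g/mol

232.7 g/mol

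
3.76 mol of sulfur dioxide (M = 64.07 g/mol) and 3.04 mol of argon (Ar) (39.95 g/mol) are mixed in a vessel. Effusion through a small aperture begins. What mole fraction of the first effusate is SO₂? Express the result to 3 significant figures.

0.494

The effusion rate of species i is ∝ p_i/√M_i ∝ n_i/√M_i.
x_SO₂(eff) = (n_SO₂/√M_SO₂) / (n_SO₂/√M_SO₂ + n_Ar/√M_Ar)
= (3.76/√64.07) / (3.76/√64.07 + 3.04/√39.95) = 0.4697/(0.4697 + 0.4810) = 0.494.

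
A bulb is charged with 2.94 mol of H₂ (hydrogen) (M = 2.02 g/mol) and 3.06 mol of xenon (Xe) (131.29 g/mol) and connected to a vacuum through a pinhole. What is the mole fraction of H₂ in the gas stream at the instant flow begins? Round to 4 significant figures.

0.8857

The effusion rate of species i is ∝ p_i/√M_i ∝ n_i/√M_i.
Mole fraction of H₂ in the effusate = (n_H₂/√M_H₂) / (n_H₂/√M_H₂ + n_Xe/√M_Xe)
= (2.94/√2.02) / (2.94/√2.02 + 3.06/√131.29) = 2.069/(2.069 + 0.2671) = 0.8857.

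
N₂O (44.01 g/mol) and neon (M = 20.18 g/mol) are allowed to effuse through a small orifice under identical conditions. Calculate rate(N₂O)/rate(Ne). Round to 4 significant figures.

0.6772

Using Graham's law: rate_N₂O/rate_Ne = √(M_Ne/M_N₂O) = √(20.18/44.01) = √0.4585 = 0.6772.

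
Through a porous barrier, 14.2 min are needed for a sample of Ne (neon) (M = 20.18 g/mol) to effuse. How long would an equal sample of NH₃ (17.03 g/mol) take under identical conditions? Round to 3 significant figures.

Graham's law gives t_NH₃/t_Ne = √(M_NH₃/M_Ne) = √(17.03/20.18) = √0.8439 = 0.9186.
So the time for NH₃ is 14.2 × 0.9186 = 13.0 min.

13.0 min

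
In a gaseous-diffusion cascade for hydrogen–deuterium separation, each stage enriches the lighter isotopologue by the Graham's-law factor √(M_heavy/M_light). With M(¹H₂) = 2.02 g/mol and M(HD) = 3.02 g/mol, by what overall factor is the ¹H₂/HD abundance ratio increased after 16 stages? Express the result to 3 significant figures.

25.0

The single-stage factor is √(M_heavy/M_light), so 16 stages give [√(3.02/2.02)]^16 = (3.02/2.02)^(16/2).
= 1.49505^8 = 25.0.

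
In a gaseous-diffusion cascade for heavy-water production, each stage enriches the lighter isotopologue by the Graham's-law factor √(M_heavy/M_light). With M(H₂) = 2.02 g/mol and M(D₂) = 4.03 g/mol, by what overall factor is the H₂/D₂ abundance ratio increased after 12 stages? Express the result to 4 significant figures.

The single-stage factor is √(M_heavy/M_light), so 12 stages give [√(4.03/2.02)]^12 = (4.03/2.02)^(12/2).
= 1.99505^6 = 63.06.

63.06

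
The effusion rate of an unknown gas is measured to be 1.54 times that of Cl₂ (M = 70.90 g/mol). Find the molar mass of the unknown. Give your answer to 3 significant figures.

29.9 g/mol

Using Graham's law: rate_X/rate_Cl₂ = √(M_Cl₂/M_X).
1.54 = √(70.90/M_X)
M_X = 70.90 / 1.54² = 70.90 / 2.372 = 29.9 g/mol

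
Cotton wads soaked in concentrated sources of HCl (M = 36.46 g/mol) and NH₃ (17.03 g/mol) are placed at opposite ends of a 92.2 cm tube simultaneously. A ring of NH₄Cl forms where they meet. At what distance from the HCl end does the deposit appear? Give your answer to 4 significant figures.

37.43 cm

Distances travelled in equal time are proportional to diffusion rates, so d_HCl/d_NH₃ = √(M_NH₃/M_HCl) = √(17.03/36.46) = 0.6834.
With d_HCl + d_NH₃ = 92.2 cm, d_NH₃ = 92.2/(1 + 0.6834) = 54.77 cm.
d_HCl = 92.2 − 54.77 = 37.43 cm.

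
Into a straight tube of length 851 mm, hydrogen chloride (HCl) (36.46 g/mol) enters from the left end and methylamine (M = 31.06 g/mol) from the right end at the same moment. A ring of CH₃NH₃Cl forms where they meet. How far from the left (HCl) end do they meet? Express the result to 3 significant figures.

408 mm

The fronts meet when d_HCl + d_CH₃NH₂ = L with d_HCl/d_CH₃NH₂ = √(M_CH₃NH₂/M_HCl) (Graham's law). Here √(M_CH₃NH₂/M_HCl) = √(31.06/36.46) = 0.9230.
With d_HCl + d_CH₃NH₂ = 851 mm, d_CH₃NH₂ = 851/(1 + 0.9230) = 442.5 mm.
d_HCl = 851 − 442.5 = 408 mm.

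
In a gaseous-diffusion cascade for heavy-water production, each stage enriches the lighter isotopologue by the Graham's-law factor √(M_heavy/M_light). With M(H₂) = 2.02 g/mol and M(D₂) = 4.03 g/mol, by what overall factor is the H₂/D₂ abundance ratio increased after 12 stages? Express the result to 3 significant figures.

63.1

The single-stage factor is √(M_heavy/M_light), so 12 stages give [√(4.03/2.02)]^12 = (4.03/2.02)^(12/2).
= 1.99505^6 = 63.1.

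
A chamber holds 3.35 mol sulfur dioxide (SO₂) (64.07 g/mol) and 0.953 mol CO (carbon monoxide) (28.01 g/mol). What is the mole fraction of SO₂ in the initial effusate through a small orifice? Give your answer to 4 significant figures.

Each component's effusion rate ∝ (its partial pressure)·(1/√M) ∝ n_i/√M_i.
Mole fraction of SO₂ in the effusate = (n_SO₂/√M_SO₂) / (n_SO₂/√M_SO₂ + n_CO/√M_CO)
= (3.35/√64.07) / (3.35/√64.07 + 0.953/√28.01) = 0.4185/(0.4185 + 0.1801) = 0.6992.

0.6992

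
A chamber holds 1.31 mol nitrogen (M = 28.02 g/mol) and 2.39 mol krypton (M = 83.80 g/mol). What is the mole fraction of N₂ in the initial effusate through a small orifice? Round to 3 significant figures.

The effusion rate of species i is ∝ p_i/√M_i ∝ n_i/√M_i.
x_N₂(eff) = (n_N₂/√M_N₂) / (n_N₂/√M_N₂ + n_Kr/√M_Kr)
= (1.31/√28.02) / (1.31/√28.02 + 2.39/√83.80) = 0.2475/(0.2475 + 0.2611) = 0.487.

0.487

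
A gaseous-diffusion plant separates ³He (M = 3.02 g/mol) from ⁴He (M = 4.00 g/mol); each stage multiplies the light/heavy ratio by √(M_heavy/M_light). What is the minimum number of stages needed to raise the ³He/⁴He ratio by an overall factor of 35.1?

Single-stage factor α = √(4.00/3.02), so ln α = ½ ln(1.32450) = 0.1405.
Need α^N ≥ 35.1 ⇒ N ≥ ln(35.1) / ln α = 3.558 / 0.1405 = 25.32.
Minimum whole number of stages: N = 26.

26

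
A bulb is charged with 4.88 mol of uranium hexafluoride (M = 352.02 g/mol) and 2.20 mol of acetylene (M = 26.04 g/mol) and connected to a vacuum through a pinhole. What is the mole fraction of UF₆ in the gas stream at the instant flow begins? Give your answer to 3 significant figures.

0.376

The effusion rate of species i is ∝ p_i/√M_i ∝ n_i/√M_i.
Mole fraction of UF₆ in the effusate = (n_UF₆/√M_UF₆) / (n_UF₆/√M_UF₆ + n_C₂H₂/√M_C₂H₂)
= (4.88/√352.02) / (4.88/√352.02 + 2.20/√26.04) = 0.2601/(0.2601 + 0.4311) = 0.376.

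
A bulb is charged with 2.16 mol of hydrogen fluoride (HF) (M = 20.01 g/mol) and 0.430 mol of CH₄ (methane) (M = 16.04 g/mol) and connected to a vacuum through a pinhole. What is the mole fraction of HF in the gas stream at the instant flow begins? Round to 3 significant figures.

0.818

Effusion rate of each component ∝ n_i/√M_i (partial pressure × 1/√M).
Mole fraction of HF in the effusate = (n_HF/√M_HF) / (n_HF/√M_HF + n_CH₄/√M_CH₄)
= (2.16/√20.01) / (2.16/√20.01 + 0.430/√16.04) = 0.4829/(0.4829 + 0.1074) = 0.818.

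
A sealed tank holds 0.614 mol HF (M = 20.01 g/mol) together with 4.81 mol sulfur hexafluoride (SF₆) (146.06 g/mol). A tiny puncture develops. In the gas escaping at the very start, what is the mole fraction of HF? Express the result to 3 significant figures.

The effusion rate of species i is ∝ p_i/√M_i ∝ n_i/√M_i.
x_HF(eff) = (n_HF/√M_HF) / (n_HF/√M_HF + n_SF₆/√M_SF₆)
= (0.614/√20.01) / (0.614/√20.01 + 4.81/√146.06) = 0.1373/(0.1373 + 0.3980) = 0.256.

0.256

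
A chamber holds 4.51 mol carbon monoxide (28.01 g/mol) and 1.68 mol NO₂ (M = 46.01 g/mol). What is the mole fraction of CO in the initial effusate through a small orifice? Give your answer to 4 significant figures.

Rate_i ∝ x_i/√M_i (Graham's law weighted by mole fraction), so the effusate composition follows n_i/√M_i.
x_CO(eff) = (n_CO/√M_CO) / (n_CO/√M_CO + n_NO₂/√M_NO₂)
= (4.51/√28.01) / (4.51/√28.01 + 1.68/√46.01) = 0.8522/(0.8522 + 0.2477) = 0.7748.

0.7748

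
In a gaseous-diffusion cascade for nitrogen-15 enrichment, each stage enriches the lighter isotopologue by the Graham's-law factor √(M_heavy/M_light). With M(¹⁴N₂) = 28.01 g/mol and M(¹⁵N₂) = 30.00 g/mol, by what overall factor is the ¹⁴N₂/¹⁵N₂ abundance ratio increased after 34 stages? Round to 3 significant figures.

After 34 stages the ratio has grown by (√(30.00/28.01))^34 = (30.00/28.01)^(34/2).
= 1.07105^17 = 3.21.

3.21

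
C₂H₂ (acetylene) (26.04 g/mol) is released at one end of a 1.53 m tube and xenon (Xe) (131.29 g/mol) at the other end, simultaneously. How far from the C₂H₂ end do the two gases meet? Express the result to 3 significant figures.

Graham's law gives d_C₂H₂/d_Xe = rate_C₂H₂/rate_Xe = √(M_Xe/M_C₂H₂) = √(131.29/26.04) = 2.245.
With d_C₂H₂ + d_Xe = 1.53 m, d_Xe = 1.53/(1 + 2.245) = 0.4714 m.
d_C₂H₂ = 1.53 − 0.4714 = 1.06 m.

1.06 m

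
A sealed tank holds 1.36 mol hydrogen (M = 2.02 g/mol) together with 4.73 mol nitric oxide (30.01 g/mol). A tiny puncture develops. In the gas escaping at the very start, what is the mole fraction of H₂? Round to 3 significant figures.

Effusion rate of each component ∝ n_i/√M_i (partial pressure × 1/√M).
Mole fraction of H₂ in the effusate = (n_H₂/√M_H₂) / (n_H₂/√M_H₂ + n_NO/√M_NO)
= (1.36/√2.02) / (1.36/√2.02 + 4.73/√30.01) = 0.9569/(0.9569 + 0.8634) = 0.526.

0.526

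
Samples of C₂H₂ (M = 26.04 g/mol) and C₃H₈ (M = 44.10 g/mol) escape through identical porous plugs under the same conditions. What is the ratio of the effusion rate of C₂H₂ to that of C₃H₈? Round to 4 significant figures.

1.301

Since effusion rate ∝ 1/√M, rate_C₂H₂/rate_C₃H₈ = √(M_C₃H₈/M_C₂H₂) = √(44.10/26.04) = √1.694 = 1.301.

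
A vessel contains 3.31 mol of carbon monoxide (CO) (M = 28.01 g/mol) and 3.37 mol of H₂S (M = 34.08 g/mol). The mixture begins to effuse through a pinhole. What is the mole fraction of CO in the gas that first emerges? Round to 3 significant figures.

0.520

Each component's effusion rate ∝ (its partial pressure)·(1/√M) ∝ n_i/√M_i.
So x_CO in the escaping gas = (n_CO/√M_CO) / Σ(n_i/√M_i)
= (3.31/√28.01) / (3.31/√28.01 + 3.37/√34.08) = 0.6254/(0.6254 + 0.5773) = 0.520.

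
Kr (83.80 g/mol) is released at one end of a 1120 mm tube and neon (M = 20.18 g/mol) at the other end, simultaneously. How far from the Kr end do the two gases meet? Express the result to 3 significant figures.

369 mm

In equal time, each gas travels a distance ∝ its rate ∝ 1/√M, so d_Kr/d_Ne = √(M_Ne/M_Kr) = √(20.18/83.80) = 0.4907.
With d_Kr + d_Ne = 1120 mm, d_Ne = 1120/(1 + 0.4907) = 751.3 mm.
d_Kr = 1120 − 751.3 = 369 mm.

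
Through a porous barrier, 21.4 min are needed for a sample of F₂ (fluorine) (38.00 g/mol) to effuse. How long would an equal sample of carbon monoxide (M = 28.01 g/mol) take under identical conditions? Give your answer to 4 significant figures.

18.37 min

Graham's law gives t_CO/t_F₂ = √(M_CO/M_F₂) = √(28.01/38.00) = √0.7371 = 0.8585.
So the time for CO is 21.4 × 0.8585 = 18.37 min.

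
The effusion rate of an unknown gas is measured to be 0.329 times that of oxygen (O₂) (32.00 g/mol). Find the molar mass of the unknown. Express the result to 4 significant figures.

295.6 g/mol

Since effusion rate ∝ 1/√M, rate_X/rate_O₂ = √(M_O₂/M_X).
0.329 = √(32.00/M_X)
M_X = 32.00 / 0.329² = 32.00 / 0.1082 = 295.6 g/mol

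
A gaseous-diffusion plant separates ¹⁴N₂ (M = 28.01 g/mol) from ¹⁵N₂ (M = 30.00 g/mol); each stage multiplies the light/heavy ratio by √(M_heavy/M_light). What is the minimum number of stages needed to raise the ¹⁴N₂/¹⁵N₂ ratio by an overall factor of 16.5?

82

With α = √(30.00/28.01) per stage, ln α = ½ ln(1.07105) = 0.03432.
Need α^N ≥ 16.5 ⇒ N ≥ ln(16.5) / ln α = 2.803 / 0.03432 = 81.69.
Minimum whole number of stages: N = 82.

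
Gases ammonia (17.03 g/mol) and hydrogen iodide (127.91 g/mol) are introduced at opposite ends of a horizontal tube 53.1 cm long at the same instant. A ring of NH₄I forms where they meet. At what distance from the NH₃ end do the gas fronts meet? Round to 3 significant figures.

Distances travelled in equal time are proportional to diffusion rates, so d_NH₃/d_HI = √(M_HI/M_NH₃) = √(127.91/17.03) = 2.741.
With d_NH₃ + d_HI = 53.1 cm, d_HI = 53.1/(1 + 2.741) = 14.20 cm.
d_NH₃ = 53.1 − 14.20 = 38.9 cm.

38.9 cm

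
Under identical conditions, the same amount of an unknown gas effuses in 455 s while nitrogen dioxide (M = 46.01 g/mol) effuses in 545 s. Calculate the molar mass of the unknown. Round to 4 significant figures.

32.07 g/mol

Since effusion rate ∝ 1/√M, t_X/t_NO₂ = √(M_X/M_NO₂).
455/545 = 0.8349 = √(M_X/46.01)
M_X = 46.01 × 0.8349² = 46.01 × 0.6970 = 32.07 g/mol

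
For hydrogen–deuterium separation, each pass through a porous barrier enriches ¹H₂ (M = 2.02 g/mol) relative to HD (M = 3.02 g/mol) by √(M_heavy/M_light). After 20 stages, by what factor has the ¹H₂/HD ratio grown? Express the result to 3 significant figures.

Overall factor = α^20 with α = √(3.02/2.02), i.e. (3.02/2.02)^(20/2).
= 1.49505^10 = 55.8.

55.8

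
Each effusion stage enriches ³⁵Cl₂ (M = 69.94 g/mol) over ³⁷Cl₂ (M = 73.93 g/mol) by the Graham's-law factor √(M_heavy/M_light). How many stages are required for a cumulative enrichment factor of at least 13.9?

Per stage α = (73.93/69.94)^(1/2) = 1.05705^0.5, giving ln α = 0.02774.
Need α^N ≥ 13.9 ⇒ N ≥ ln(13.9) / ln α = 2.632 / 0.02774 = 94.88.
Rounding up, N = 95 stages.

95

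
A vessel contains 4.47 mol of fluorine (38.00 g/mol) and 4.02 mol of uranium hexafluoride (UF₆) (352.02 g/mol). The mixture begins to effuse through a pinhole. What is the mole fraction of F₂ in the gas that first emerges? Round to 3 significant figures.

Each component's effusion rate ∝ (its partial pressure)·(1/√M) ∝ n_i/√M_i.
x_F₂(eff) = (n_F₂/√M_F₂) / (n_F₂/√M_F₂ + n_UF₆/√M_UF₆)
= (4.47/√38.00) / (4.47/√38.00 + 4.02/√352.02) = 0.7251/(0.7251 + 0.2143) = 0.772.

0.772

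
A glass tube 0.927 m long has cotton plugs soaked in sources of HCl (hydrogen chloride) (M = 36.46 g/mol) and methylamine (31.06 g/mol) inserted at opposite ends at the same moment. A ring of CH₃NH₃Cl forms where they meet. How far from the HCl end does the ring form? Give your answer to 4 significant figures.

0.4449 m

Distances travelled in equal time are proportional to diffusion rates, so d_HCl/d_CH₃NH₂ = √(M_CH₃NH₂/M_HCl) = √(31.06/36.46) = 0.9230.
With d_HCl + d_CH₃NH₂ = 0.927 m, d_CH₃NH₂ = 0.927/(1 + 0.9230) = 0.4821 m.
d_HCl = 0.927 − 0.4821 = 0.4449 m.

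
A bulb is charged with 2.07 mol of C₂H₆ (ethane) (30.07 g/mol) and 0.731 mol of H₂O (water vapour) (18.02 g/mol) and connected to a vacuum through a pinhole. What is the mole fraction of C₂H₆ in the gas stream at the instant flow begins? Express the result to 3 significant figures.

Rate_i ∝ x_i/√M_i (Graham's law weighted by mole fraction), so the effusate composition follows n_i/√M_i.
x_C₂H₆(eff) = (n_C₂H₆/√M_C₂H₆) / (n_C₂H₆/√M_C₂H₆ + n_H₂O/√M_H₂O)
= (2.07/√30.07) / (2.07/√30.07 + 0.731/√18.02) = 0.3775/(0.3775 + 0.1722) = 0.687.

0.687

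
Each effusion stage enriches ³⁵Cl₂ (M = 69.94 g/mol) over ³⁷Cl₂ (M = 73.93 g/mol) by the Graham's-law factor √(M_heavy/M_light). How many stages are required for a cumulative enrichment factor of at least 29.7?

123

Per stage α = (73.93/69.94)^(1/2) = 1.05705^0.5, giving ln α = 0.02774.
Need α^N ≥ 29.7 ⇒ N ≥ ln(29.7) / ln α = 3.391 / 0.02774 = 122.25.
Minimum whole number of stages: N = 123.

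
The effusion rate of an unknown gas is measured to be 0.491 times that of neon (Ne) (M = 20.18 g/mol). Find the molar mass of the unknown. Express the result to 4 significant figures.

83.71 g/mol

Graham's law gives rate_X/rate_Ne = √(M_Ne/M_X).
0.491 = √(20.18/M_X)
M_X = 20.18 / 0.491² = 20.18 / 0.2411 = 83.71 g/mol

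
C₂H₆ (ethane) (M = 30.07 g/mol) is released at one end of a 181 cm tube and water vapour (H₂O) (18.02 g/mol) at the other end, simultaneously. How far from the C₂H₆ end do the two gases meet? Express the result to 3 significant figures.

79.0 cm

Distances travelled in equal time are proportional to diffusion rates, so d_C₂H₆/d_H₂O = √(M_H₂O/M_C₂H₆) = √(18.02/30.07) = 0.7741.
With d_C₂H₆ + d_H₂O = 181 cm, d_H₂O = 181/(1 + 0.7741) = 102.0 cm.
d_C₂H₆ = 181 − 102.0 = 79.0 cm.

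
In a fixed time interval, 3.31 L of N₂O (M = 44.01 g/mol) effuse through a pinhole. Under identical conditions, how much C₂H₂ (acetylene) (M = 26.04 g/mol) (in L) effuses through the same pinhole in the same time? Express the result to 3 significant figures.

Since effusion rate ∝ 1/√M, rate_C₂H₂/rate_N₂O = √(M_N₂O/M_C₂H₂) = √(44.01/26.04) = √1.690 = 1.300.
So the volume for C₂H₂ is 3.31 × 1.300 = 4.30 L.

4.30 L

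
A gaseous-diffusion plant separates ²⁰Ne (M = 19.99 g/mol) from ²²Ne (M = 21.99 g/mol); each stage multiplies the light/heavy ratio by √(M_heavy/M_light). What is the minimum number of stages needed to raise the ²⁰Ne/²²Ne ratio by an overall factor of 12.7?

Single-stage factor α = √(21.99/19.99), so ln α = ½ ln(1.10005) = 0.04768.
Need α^N ≥ 12.7 ⇒ N ≥ ln(12.7) / ln α = 2.542 / 0.04768 = 53.31.
Rounding up, N = 54 stages.

54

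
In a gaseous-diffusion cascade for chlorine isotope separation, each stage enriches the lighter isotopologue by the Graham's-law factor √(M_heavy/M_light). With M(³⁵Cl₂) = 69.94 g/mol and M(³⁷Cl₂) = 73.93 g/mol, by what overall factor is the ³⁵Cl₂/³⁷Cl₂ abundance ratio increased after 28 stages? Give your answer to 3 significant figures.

Overall factor = α^28 with α = √(73.93/69.94), i.e. (73.93/69.94)^(28/2).
= 1.05705^14 = 2.17.

2.17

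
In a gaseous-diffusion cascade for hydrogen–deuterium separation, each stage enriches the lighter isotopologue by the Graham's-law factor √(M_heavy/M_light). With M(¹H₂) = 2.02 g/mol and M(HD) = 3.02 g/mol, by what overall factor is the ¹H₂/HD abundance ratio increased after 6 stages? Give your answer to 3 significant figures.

After 6 stages the ratio has grown by (√(3.02/2.02))^6 = (3.02/2.02)^(6/2).
= 1.49505^3 = 3.34.

3.34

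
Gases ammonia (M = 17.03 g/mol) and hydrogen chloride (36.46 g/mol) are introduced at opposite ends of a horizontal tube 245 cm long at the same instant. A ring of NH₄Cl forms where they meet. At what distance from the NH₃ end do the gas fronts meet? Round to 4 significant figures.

Distances travelled in equal time are proportional to diffusion rates, so d_NH₃/d_HCl = √(M_HCl/M_NH₃) = √(36.46/17.03) = 1.463.
With d_NH₃ + d_HCl = 245 cm, d_HCl = 245/(1 + 1.463) = 99.46 cm.
d_NH₃ = 245 − 99.46 = 145.5 cm.

145.5 cm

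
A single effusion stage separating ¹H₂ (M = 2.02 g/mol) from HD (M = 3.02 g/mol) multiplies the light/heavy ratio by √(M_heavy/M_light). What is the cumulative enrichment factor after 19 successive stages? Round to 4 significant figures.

After 19 stages the ratio has grown by (√(3.02/2.02))^19 = (3.02/2.02)^(19/2).
= 1.49505^(19/2) = 45.63.

45.63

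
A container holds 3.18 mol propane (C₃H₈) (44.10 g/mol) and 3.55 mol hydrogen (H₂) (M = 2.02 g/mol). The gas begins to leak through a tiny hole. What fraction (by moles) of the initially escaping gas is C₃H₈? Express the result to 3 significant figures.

0.161

Each component's effusion rate ∝ (its partial pressure)·(1/√M) ∝ n_i/√M_i.
Mole fraction of C₃H₈ in the effusate = (n_C₃H₈/√M_C₃H₈) / (n_C₃H₈/√M_C₃H₈ + n_H₂/√M_H₂)
= (3.18/√44.10) / (3.18/√44.10 + 3.55/√2.02) = 0.4789/(0.4789 + 2.498) = 0.161.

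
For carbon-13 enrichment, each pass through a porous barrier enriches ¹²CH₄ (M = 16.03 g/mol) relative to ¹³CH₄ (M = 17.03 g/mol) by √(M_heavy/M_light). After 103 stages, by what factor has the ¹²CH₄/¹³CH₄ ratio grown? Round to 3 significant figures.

After 103 stages the ratio has grown by (√(17.03/16.03))^103 = (17.03/16.03)^(103/2).
= 1.06238^(103/2) = 22.6.

22.6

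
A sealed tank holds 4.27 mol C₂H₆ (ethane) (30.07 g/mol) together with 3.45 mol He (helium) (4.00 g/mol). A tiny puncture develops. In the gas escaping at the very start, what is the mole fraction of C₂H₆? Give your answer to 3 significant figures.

Rate_i ∝ x_i/√M_i (Graham's law weighted by mole fraction), so the effusate composition follows n_i/√M_i.
Mole fraction of C₂H₆ in the effusate = (n_C₂H₆/√M_C₂H₆) / (n_C₂H₆/√M_C₂H₆ + n_He/√M_He)
= (4.27/√30.07) / (4.27/√30.07 + 3.45/√4.00) = 0.7787/(0.7787 + 1.725) = 0.311.

0.311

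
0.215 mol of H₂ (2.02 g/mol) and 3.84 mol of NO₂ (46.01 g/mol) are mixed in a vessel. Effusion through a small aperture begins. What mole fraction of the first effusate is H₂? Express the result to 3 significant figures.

0.211

Each component's effusion rate ∝ (its partial pressure)·(1/√M) ∝ n_i/√M_i.
Mole fraction of H₂ in the effusate = (n_H₂/√M_H₂) / (n_H₂/√M_H₂ + n_NO₂/√M_NO₂)
= (0.215/√2.02) / (0.215/√2.02 + 3.84/√46.01) = 0.1513/(0.1513 + 0.5661) = 0.211.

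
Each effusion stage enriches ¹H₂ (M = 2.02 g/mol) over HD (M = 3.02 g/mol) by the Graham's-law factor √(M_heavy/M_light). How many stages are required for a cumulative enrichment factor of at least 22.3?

16

Per stage α = (3.02/2.02)^(1/2) = 1.49505^0.5, giving ln α = 0.2011.
Need α^N ≥ 22.3 ⇒ N ≥ ln(22.3) / ln α = 3.105 / 0.2011 = 15.44.
Rounding up, N = 16 stages.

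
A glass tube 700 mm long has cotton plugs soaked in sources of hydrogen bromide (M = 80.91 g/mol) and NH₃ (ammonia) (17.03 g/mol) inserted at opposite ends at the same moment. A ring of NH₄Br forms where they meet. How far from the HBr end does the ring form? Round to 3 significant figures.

The fronts meet when d_HBr + d_NH₃ = L with d_HBr/d_NH₃ = √(M_NH₃/M_HBr) (Graham's law). Here √(M_NH₃/M_HBr) = √(17.03/80.91) = 0.4588.
With d_HBr + d_NH₃ = 700 mm, d_NH₃ = 700/(1 + 0.4588) = 479.9 mm.
d_HBr = 700 − 479.9 = 220 mm.

220 mm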